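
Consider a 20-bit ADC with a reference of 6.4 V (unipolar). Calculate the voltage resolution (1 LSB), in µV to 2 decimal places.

Full-scale span = 6.4 V.
LSB = 6.4 / 2^20 = 6.4 / 1048576 = 6.10352e-06 V = 6.10 µV.

6.10 µV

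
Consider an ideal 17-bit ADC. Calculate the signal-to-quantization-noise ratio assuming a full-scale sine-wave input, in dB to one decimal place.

104.1 dB

SNR ≈ 6.02·N + 1.76 dB = 6.02·17 + 1.76 = 104.10 dB.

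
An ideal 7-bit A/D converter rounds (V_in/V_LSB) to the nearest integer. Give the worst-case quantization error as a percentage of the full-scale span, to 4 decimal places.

0.3906 %

Rounding → worst-case error = ½ LSB = V_FS/2^8, so 100/256 = 0.390625 % of full scale.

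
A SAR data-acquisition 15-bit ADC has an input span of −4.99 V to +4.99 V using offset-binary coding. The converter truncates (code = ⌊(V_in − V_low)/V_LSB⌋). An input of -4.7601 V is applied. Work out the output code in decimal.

With 32768 levels over 9.98 V, one step is 304.57 µV.
(-4.7601 − (−4.99)) / 0.000304565 = 754.846 LSBs.
⌊·⌋(754.846) = 754.

code 754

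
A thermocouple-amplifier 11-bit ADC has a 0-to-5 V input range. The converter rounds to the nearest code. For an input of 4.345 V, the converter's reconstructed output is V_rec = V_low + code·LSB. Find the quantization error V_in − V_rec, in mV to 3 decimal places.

Step size: 5 V ÷ 2^11 = 2.441 mV.
(4.345 − 0)/0.00244141 = 1779.7120; round gives code 1780.
V_rec = 0 + 1780·0.00244141 = 4.3457031 V.
Difference: -0.000703125 V → -0.703 mV.

-0.703 mV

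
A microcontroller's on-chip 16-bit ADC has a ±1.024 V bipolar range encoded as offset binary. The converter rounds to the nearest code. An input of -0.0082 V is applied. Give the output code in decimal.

LSB = 2.048 V / 65536 = 31.25 µV.
Input sits at 32505.600 steps above V_low.
Round → code 32506.

code 32506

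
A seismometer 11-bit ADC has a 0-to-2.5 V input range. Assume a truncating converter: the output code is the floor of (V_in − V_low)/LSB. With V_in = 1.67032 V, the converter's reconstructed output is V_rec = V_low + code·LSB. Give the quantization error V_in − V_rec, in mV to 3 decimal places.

0.398 mV

One LSB is 2.5 V / 2048 = 1.221 mV.
(V_in − V_low)/LSB = (1.67032 − 0)/0.0012207 = 1368.3261 → code 1368 (floor).
Reconstructed: 1.6699219 V.
V_in − V_rec = 0.000398125 V = 0.398 mV.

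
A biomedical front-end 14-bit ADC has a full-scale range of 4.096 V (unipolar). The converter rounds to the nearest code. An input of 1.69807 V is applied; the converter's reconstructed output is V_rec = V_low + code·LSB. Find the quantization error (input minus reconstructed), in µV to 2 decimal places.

One LSB is 4.096 V / 16384 = 250.00 µV.
(V_in − V_low)/LSB = (1.69807 − 0)/0.00025 = 6792.2800 → code 6792 (round).
V_rec = 0 + 6792·0.00025 = 1.698 V.
Error = 1.69807 − 1.698 = 7e-05 V = 70.00 µV.

70.00 µV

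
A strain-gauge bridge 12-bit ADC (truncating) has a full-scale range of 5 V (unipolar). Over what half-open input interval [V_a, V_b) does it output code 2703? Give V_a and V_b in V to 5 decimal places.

[3.29956 V, 3.30078 V)

LSB = 5/2^12 = 1.221 mV.
V_a = V_low + 2703·LSB = 3.29956 V; V_b = V_low + 2704·LSB = 3.30078 V.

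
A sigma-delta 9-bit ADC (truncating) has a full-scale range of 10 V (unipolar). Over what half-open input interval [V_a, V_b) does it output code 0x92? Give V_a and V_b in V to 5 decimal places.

LSB = 10/2^9 = 19.531 mV.
Code 0x92 = 146 decimal.
V_a = V_low + 146·LSB = 2.85156 V; V_b = V_low + 147·LSB = 2.87109 V.

[2.85156 V, 2.87109 V)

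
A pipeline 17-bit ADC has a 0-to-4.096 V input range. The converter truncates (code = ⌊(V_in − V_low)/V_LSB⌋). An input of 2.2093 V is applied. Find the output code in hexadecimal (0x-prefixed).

Full-scale span = 4.096 V; LSB = 4.096/2^17 = 31.25 µV.
(2.2093 − 0) / 3.125e-05 = 70697.600 LSBs.
So the output code is 70697.
In hexadecimal (0x-prefixed): 0x11429.

code 0x11429 (decimal 70697)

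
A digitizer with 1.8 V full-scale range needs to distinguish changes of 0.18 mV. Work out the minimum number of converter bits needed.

Number of steps required ≥ 1.8 V / 0.18 mV = 10000.00.
Need 2^N ≥ 10000.00; 2^13 = 8192, 2^14 = 16384.
Minimum N = 14.

14 bits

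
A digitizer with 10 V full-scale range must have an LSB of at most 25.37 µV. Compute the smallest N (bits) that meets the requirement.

Number of steps required ≥ 10 V / 25.37 µV = 394166.34.
Need 2^N ≥ 394166.34; 2^18 = 262144, 2^19 = 524288.
Minimum N = 19.

19 bits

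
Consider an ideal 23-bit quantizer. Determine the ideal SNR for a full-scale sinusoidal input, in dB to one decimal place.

140.2 dB

SNR ≈ 6.02·N + 1.76 dB = 6.02·23 + 1.76 = 140.22 dB.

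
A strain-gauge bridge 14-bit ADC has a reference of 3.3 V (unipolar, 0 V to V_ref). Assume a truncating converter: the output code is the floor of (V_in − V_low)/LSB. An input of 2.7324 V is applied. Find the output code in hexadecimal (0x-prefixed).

code 0x34FD (decimal 13565)

LSB = 3.3 V / 16384 = 201.42 µV.
(2.7324 − 0) / 0.000201416 = 13565.952 LSBs.
Floor → code 13565.
In hexadecimal (0x-prefixed): 0x34FD.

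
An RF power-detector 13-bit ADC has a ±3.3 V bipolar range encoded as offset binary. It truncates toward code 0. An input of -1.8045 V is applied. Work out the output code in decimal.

Full-scale span = 6.6 V; LSB = 6.6/2^13 = 0.806 mV.
Input sits at 1856.233 steps above V_low.
⌊·⌋(1856.233) = 1856.

code 1856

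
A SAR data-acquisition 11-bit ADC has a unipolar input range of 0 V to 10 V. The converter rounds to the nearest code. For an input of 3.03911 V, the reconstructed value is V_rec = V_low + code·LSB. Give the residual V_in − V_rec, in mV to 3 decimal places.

One LSB is 10 V / 2048 = 4.883 mV.
(3.03911 − 0)/0.00488281 = 622.4097; round gives code 622.
Reconstructed: 3.0371094 V.
V_in − V_rec = 0.00200062 V = 2.001 mV.

2.001 mV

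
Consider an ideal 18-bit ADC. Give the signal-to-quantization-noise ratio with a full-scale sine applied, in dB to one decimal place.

SNR ≈ 6.02·N + 1.76 dB = 6.02·18 + 1.76 = 110.12 dB.

110.1 dB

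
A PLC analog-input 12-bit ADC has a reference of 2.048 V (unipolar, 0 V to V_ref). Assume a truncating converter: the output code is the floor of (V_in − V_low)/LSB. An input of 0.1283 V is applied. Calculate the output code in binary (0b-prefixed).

Full-scale span = 2.048 V; LSB = 2.048/2^12 = 0.500 mV.
(0.1283 − 0) / 0.0005 = 256.600 LSBs.
So the output code is 256.
In binary (0b-prefixed): 0b100000000.

code 0b100000000 (decimal 256)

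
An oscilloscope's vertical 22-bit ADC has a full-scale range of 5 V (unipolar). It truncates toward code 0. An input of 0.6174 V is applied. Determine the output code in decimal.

code 517912

LSB = 5 V / 4194304 = 1.19 µV.
(0.6174 − 0) / 1.19209e-06 = 517912.658 LSBs.
⌊·⌋(517912.658) = 517912.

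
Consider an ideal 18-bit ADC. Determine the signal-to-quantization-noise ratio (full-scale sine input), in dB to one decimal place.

SNR ≈ 6.02·N + 1.76 dB = 6.02·18 + 1.76 = 110.12 dB.

110.1 dB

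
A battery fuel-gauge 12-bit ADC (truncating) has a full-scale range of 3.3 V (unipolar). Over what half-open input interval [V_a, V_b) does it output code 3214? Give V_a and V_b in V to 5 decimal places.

[2.58940 V, 2.59021 V)

LSB = 3.3/2^12 = 0.806 mV.
V_a = V_low + 3214·LSB = 2.5894 V; V_b = V_low + 3215·LSB = 2.59021 V.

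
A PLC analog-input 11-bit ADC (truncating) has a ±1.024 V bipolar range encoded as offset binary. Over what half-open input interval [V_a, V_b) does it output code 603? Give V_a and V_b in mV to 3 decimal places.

LSB = 2.048/2^11 = 1.000 mV.
V_a = V_low + 603·LSB = -0.421 V; V_b = V_low + 604·LSB = -0.42 V.

[-421.000 mV, -420.000 mV)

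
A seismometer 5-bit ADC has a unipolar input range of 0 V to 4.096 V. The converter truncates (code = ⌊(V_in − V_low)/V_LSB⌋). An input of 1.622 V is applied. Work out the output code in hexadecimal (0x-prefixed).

code 0xC (decimal 12)

Full-scale span = 4.096 V; LSB = 4.096/2^5 = 128.000 mV.
(1.622 − 0) / 0.128 = 12.672 LSBs.
⌊·⌋(12.672) = 12.
In hexadecimal (0x-prefixed): 0xC.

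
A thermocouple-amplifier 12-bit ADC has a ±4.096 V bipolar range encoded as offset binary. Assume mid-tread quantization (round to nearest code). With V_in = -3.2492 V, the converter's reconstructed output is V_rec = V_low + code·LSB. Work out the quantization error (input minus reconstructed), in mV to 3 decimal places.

LSB = 8.192/2^12 = 2.000 mV.
(V_in − V_low)/LSB = (-3.2492 − (−4.096))/0.002 = 423.4000 → code 423 (round).
Code 423 maps back to (−4.096) + 423×0.002 V = -3.25 V.
Difference: 0.0008 V → 0.800 mV.

0.800 mV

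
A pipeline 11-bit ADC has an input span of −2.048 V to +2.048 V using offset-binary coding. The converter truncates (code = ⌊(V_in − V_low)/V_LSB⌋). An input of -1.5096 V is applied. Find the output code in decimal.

LSB = 4.096 V / 2048 = 2.000 mV.
(V_in − V_low)/LSB = (-1.5096 − (−2.048)) / 0.002 = 269.200.
So the output code is 269.

code 269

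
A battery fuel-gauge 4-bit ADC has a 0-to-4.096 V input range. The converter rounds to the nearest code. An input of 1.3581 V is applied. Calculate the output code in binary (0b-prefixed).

With 16 levels over 4.096 V, one step is 256.000 mV.
(V_in − V_low)/LSB = (1.3581 − 0) / 0.256 = 5.305.
So the output code is 5.
In binary (0b-prefixed): 0b101.

code 0b101 (decimal 5)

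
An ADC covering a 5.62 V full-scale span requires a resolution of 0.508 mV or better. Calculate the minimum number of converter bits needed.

Number of steps required ≥ 5.62 V / 0.508 mV = 11062.99.
Need 2^N ≥ 11062.99; 2^13 = 8192, 2^14 = 16384.
Minimum N = 14.

14 bits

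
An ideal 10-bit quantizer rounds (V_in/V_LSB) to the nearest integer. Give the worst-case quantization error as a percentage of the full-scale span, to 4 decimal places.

0.0488 %

Rounding → worst-case error = ½ LSB = V_FS/2^11, so 100/2048 = 0.0488281 % of full scale.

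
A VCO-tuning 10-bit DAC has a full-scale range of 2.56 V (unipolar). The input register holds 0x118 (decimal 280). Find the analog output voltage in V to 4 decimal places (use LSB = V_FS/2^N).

LSB = 2.56 V / 2^10 = 2.500 mV.
Code 0x118 = 280 decimal.
V_out = 0 + 280 × 0.0025 V = 0.7 V.

0.7000 V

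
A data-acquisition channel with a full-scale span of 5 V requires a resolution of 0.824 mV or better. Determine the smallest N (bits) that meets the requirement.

13 bits

Number of steps required ≥ 5 V / 0.824 mV = 6067.96.
Need 2^N ≥ 6067.96; 2^12 = 4096, 2^13 = 8192.
Minimum N = 13.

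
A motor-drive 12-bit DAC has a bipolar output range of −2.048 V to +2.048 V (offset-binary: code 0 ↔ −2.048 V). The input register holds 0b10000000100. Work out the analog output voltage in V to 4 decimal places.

-1.0200 V

LSB = 4.096 V / 2^12 = 1.000 mV.
Code 0b10000000100 = 1028 decimal.
V_out = (−2.048) + 1028 × 0.001 V = -1.02 V.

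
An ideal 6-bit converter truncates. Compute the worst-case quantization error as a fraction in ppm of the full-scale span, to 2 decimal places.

15625.00 ppm

Truncating → worst-case error = 1 LSB = V_FS/2^6, so 1e+06/64 = 15625 ppm of full scale.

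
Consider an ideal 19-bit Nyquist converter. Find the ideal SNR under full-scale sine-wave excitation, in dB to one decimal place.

SNR ≈ 6.02·N + 1.76 dB = 6.02·19 + 1.76 = 116.14 dB.

116.1 dB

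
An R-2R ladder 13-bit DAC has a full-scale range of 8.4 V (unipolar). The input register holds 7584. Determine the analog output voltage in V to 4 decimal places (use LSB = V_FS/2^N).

7.7766 V

LSB = 8.4 V / 2^13 = 1.025 mV.
V_out = 0 + 7584 × 0.00102539 V = 7.77656 V.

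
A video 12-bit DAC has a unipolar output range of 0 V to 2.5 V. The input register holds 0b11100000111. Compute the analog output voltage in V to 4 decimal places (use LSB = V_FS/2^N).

LSB = 2.5 V / 2^12 = 0.610 mV.
Code 0b11100000111 = 1799 decimal.
V_out = 0 + 1799 × 0.000610352 V = 1.09802 V.

1.0980 V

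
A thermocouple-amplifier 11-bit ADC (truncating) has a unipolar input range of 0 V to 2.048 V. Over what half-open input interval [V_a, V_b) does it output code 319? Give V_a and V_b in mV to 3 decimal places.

[319.000 mV, 320.000 mV)

LSB = 2.048/2^11 = 1.000 mV.
V_a = V_low + 319·LSB = 0.319 V; V_b = V_low + 320·LSB = 0.32 V.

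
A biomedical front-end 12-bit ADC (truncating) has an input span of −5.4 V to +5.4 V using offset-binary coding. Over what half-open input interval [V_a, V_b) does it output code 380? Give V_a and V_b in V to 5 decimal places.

[-4.39805 V, -4.39541 V)

LSB = 10.8/2^12 = 2.637 mV.
V_a = V_low + 380·LSB = -4.39805 V; V_b = V_low + 381·LSB = -4.39541 V.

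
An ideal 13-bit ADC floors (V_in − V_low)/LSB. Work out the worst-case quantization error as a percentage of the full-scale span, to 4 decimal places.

Truncating → worst-case error = 1 LSB = V_FS/2^13, so 100/8192 = 0.012207 % of full scale.

0.0122 %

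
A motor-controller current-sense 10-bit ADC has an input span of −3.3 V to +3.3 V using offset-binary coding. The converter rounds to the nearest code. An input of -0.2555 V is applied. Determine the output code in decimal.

LSB = 6.6 V / 1024 = 6.445 mV.
(-0.2555 − (−3.3)) / 0.00644531 = 472.359 LSBs.
Round → code 472.

code 472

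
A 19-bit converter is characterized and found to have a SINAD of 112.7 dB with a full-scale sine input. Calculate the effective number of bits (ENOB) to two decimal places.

ENOB = (SINAD − 1.76) / 6.02 = (112.7 − 1.76)/6.02 = 18.429.

18.43 bits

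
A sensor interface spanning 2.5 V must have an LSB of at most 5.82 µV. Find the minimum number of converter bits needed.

Number of steps required ≥ 2.5 V / 5.82 µV = 429553.26.
Need 2^N ≥ 429553.26; 2^18 = 262144, 2^19 = 524288.
Minimum N = 19.

19 bits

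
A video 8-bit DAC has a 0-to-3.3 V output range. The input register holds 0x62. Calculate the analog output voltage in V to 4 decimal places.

1.2633 V

LSB = 3.3 V / 2^8 = 12.891 mV.
Code 0x62 = 98 decimal.
V_out = 0 + 98 × 0.0128906 V = 1.26328 V.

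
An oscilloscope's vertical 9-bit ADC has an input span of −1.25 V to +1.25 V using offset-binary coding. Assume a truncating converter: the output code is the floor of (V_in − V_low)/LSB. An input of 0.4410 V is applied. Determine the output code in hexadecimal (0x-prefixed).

With 512 levels over 2.5 V, one step is 4.883 mV.
(V_in − V_low)/LSB = (0.4410 − (−1.25)) / 0.00488281 = 346.317.
Floor → code 346.
In hexadecimal (0x-prefixed): 0x15A.

code 0x15A (decimal 346)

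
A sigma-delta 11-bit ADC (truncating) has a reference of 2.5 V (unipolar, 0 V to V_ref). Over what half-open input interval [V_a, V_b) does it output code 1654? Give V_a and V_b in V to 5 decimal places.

LSB = 2.5/2^11 = 1.221 mV.
V_a = V_low + 1654·LSB = 2.01904 V; V_b = V_low + 1655·LSB = 2.02026 V.

[2.01904 V, 2.02026 V)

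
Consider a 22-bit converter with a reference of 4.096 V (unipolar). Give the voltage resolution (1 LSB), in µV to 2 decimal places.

0.98 µV

Full-scale span = 4.096 V.
LSB = 4.096 / 2^22 = 4.096 / 4194304 = 9.76563e-07 V = 0.98 µV.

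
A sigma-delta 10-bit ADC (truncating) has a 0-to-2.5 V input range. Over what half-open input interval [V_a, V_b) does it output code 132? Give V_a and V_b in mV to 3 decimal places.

[322.266 mV, 324.707 mV)

LSB = 2.5/2^10 = 2.441 mV.
V_a = V_low + 132·LSB = 0.322266 V; V_b = V_low + 133·LSB = 0.324707 V.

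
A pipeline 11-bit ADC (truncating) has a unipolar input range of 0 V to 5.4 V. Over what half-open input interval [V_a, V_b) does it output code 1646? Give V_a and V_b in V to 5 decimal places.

LSB = 5.4/2^11 = 2.637 mV.
V_a = V_low + 1646·LSB = 4.34004 V; V_b = V_low + 1647·LSB = 4.34268 V.

[4.34004 V, 4.34268 V)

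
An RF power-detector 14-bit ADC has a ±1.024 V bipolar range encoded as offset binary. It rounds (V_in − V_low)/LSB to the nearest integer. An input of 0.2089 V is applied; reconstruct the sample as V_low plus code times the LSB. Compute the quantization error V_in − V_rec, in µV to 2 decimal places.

One LSB is 2.048 V / 16384 = 125.00 µV.
(0.2089 − (−1.024))/0.000125 = 9863.2000; round gives code 9863.
Reconstructed: 0.208875 V.
Error = 0.2089 − 0.208875 = 2.5e-05 V = 25.00 µV.

25.00 µV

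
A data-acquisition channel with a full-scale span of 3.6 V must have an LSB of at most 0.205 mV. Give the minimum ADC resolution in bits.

Number of steps required ≥ 3.6 V / 0.205 mV = 17560.98.
Need 2^N ≥ 17560.98; 2^14 = 16384, 2^15 = 32768.
Minimum N = 15.

15 bits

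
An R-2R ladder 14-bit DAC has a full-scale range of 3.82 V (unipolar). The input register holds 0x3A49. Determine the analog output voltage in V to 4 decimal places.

LSB = 3.82 V / 2^14 = 233.15 µV.
Code 0x3A49 = 14921 decimal.
V_out = 0 + 14921 × 0.000233154 V = 3.4789 V.

3.4789 V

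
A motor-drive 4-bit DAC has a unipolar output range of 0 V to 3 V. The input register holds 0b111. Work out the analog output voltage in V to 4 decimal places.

LSB = 3 V / 2^4 = 187.500 mV.
Code 0b111 = 7 decimal.
V_out = 0 + 7 × 0.1875 V = 1.3125 V.

1.3125 V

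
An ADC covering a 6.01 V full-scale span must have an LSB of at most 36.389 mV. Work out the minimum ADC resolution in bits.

8 bits

Number of steps required ≥ 6.01 V / 36.389 mV = 165.16.
Need 2^N ≥ 165.16; 2^7 = 128, 2^8 = 256.
Minimum N = 8.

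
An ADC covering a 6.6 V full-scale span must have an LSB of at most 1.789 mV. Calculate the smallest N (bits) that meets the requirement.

12 bits

Number of steps required ≥ 6.6 V / 1.789 mV = 3689.21.
Need 2^N ≥ 3689.21; 2^11 = 2048, 2^12 = 4096.
Minimum N = 12.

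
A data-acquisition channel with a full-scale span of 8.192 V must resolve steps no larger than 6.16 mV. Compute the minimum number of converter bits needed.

Number of steps required ≥ 8.192 V / 6.16 mV = 1329.87.
Need 2^N ≥ 1329.87; 2^10 = 1024, 2^11 = 2048.
Minimum N = 11.

11 bits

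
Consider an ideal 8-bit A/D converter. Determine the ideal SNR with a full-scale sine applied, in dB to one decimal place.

SNR ≈ 6.02·N + 1.76 dB = 6.02·8 + 1.76 = 49.92 dB.

49.9 dB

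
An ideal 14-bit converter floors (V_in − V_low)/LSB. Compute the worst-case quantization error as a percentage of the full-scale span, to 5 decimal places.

0.00610 %

Truncating → worst-case error = 1 LSB = V_FS/2^14, so 100/16384 = 0.00610352 % of full scale.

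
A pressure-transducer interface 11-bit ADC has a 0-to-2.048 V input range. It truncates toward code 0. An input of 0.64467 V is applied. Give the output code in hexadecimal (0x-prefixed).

code 0x284 (decimal 644)

Full-scale span = 2.048 V; LSB = 2.048/2^11 = 1.000 mV.
(V_in − V_low)/LSB = (0.64467 − 0) / 0.001 = 644.670.
Floor → code 644.
In hexadecimal (0x-prefixed): 0x284.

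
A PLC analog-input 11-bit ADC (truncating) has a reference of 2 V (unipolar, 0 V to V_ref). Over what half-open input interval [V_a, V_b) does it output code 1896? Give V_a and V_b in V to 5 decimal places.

[1.85156 V, 1.85254 V)

LSB = 2/2^11 = 0.977 mV.
V_a = V_low + 1896·LSB = 1.85156 V; V_b = V_low + 1897·LSB = 1.85254 V.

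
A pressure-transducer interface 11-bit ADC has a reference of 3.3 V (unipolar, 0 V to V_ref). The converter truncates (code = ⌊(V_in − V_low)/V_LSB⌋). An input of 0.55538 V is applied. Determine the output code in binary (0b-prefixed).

code 0b101011000 (decimal 344)

LSB = 3.3 V / 2048 = 1.611 mV.
Input sits at 344.672 steps above V_low.
So the output code is 344.
In binary (0b-prefixed): 0b101011000.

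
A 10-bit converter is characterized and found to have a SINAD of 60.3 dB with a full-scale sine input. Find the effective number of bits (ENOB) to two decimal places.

ENOB = (SINAD − 1.76) / 6.02 = (60.3 − 1.76)/6.02 = 9.724.

9.72 bits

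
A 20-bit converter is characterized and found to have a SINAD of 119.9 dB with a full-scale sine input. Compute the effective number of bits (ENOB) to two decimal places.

19.62 bits

ENOB = (SINAD − 1.76) / 6.02 = (119.9 − 1.76)/6.02 = 19.625.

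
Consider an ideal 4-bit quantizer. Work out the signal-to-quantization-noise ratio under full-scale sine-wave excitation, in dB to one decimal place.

SNR ≈ 6.02·N + 1.76 dB = 6.02·4 + 1.76 = 25.84 dB.

25.8 dB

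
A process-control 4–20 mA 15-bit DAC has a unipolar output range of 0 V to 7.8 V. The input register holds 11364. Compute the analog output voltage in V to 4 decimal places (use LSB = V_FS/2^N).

2.7051 V

LSB = 7.8 V / 2^15 = 238.04 µV.
V_out = 0 + 11364 × 0.000238037 V = 2.70505 V.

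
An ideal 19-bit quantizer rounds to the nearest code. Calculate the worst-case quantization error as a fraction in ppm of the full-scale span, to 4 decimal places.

Rounding → worst-case error = ½ LSB = V_FS/2^20, so 1e+06/1048576 = 0.953674 ppm of full scale.

0.9537 ppm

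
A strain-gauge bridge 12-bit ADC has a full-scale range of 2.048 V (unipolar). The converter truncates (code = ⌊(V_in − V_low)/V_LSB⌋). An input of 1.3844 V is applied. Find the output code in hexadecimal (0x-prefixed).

With 4096 levels over 2.048 V, one step is 0.500 mV.
Input sits at 2768.800 steps above V_low.
So the output code is 2768.
In hexadecimal (0x-prefixed): 0xAD0.

code 0xAD0 (decimal 2768)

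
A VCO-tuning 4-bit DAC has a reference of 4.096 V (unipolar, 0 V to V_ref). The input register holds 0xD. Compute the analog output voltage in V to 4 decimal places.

3.3280 V

LSB = 4.096 V / 2^4 = 256.000 mV.
Code 0xD = 13 decimal.
V_out = 0 + 13 × 0.256 V = 3.328 V.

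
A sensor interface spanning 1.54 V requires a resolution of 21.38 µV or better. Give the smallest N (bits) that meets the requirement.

Number of steps required ≥ 1.54 V / 21.38 µV = 72029.93.
Need 2^N ≥ 72029.93; 2^16 = 65536, 2^17 = 131072.
Minimum N = 17.

17 bits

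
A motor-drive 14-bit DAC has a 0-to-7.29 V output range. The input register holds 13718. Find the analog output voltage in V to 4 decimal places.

LSB = 7.29 V / 2^14 = 444.95 µV.
V_out = 0 + 13718 × 0.000444946 V = 6.10377 V.

6.1038 V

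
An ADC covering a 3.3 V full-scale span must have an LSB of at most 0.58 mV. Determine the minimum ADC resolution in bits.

Number of steps required ≥ 3.3 V / 0.58 mV = 5689.66.
Need 2^N ≥ 5689.66; 2^12 = 4096, 2^13 = 8192.
Minimum N = 13.

13 bits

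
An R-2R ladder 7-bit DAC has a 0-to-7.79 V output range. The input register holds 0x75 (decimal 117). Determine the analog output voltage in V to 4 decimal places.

7.1205 V

LSB = 7.79 V / 2^7 = 60.859 mV.
Code 0x75 = 117 decimal.
V_out = 0 + 117 × 0.0608594 V = 7.12055 V.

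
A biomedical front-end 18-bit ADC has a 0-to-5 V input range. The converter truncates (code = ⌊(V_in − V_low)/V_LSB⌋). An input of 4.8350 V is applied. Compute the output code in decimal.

code 253493

With 262144 levels over 5 V, one step is 19.07 µV.
(4.8350 − 0) / 1.90735e-05 = 253493.248 LSBs.
Floor → code 253493.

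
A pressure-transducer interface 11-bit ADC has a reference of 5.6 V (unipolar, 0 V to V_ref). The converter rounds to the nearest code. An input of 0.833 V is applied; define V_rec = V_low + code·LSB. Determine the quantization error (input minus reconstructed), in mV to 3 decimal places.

LSB = 5.6/2^11 = 2.734 mV.
(V_in − V_low)/LSB = (0.833 − 0)/0.00273437 = 304.6400 → code 305 (round).
Reconstructed: 0.83398438 V.
Error = 0.833 − 0.83398438 = -0.000984375 V = -0.984 mV.

-0.984 mV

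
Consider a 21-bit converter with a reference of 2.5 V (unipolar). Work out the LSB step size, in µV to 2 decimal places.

Full-scale span = 2.5 V.
LSB = 2.5 / 2^21 = 2.5 / 2097152 = 1.19209e-06 V = 1.19 µV.

1.19 µV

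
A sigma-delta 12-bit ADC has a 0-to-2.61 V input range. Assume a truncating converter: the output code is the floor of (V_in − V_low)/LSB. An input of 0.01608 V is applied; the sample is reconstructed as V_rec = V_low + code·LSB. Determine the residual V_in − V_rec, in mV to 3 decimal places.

One LSB is 2.61 V / 4096 = 0.637 mV.
(V_in − V_low)/LSB = (0.01608 − 0)/0.000637207 = 25.2351 → code 25 (floor).
V_rec = 0 + 25·0.000637207 = 0.015930176 V.
Error = 0.01608 − 0.015930176 = 0.000149824 V = 0.150 mV.

0.150 mV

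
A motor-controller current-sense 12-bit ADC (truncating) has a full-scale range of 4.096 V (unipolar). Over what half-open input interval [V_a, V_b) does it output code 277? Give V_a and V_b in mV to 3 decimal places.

LSB = 4.096/2^12 = 1.000 mV.
V_a = V_low + 277·LSB = 0.277 V; V_b = V_low + 278·LSB = 0.278 V.

[277.000 mV, 278.000 mV)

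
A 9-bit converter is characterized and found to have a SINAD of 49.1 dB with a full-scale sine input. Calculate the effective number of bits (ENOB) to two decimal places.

7.86 bits

ENOB = (SINAD − 1.76) / 6.02 = (49.1 − 1.76)/6.02 = 7.864.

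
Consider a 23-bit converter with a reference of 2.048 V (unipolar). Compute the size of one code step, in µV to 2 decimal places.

0.24 µV

Full-scale span = 2.048 V.
LSB = 2.048 / 2^23 = 2.048 / 8388608 = 2.44141e-07 V = 0.24 µV.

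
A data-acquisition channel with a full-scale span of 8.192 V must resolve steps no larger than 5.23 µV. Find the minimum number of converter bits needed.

21 bits

Number of steps required ≥ 8.192 V / 5.23 µV = 1566347.99.
Need 2^N ≥ 1566347.99; 2^20 = 1048576, 2^21 = 2097152.
Minimum N = 21.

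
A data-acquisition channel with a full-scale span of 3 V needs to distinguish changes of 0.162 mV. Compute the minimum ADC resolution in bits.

Number of steps required ≥ 3 V / 0.162 mV = 18518.52.
Need 2^N ≥ 18518.52; 2^14 = 16384, 2^15 = 32768.
Minimum N = 15.

15 bits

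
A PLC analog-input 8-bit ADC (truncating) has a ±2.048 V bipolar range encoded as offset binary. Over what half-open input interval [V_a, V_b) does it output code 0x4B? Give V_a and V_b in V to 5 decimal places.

LSB = 4.096/2^8 = 16.000 mV.
Code 0x4B = 75 decimal.
V_a = V_low + 75·LSB = -0.848 V; V_b = V_low + 76·LSB = -0.832 V.

[-0.84800 V, -0.83200 V)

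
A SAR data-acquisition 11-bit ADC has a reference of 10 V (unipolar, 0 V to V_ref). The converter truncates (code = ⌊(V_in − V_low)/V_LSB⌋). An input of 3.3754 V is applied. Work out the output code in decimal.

LSB = 10 V / 2048 = 4.883 mV.
Input sits at 691.282 steps above V_low.
⌊·⌋(691.282) = 691.

code 691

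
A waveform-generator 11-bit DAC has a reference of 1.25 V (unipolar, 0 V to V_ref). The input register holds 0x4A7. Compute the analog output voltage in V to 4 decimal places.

LSB = 1.25 V / 2^11 = 0.610 mV.
Code 0x4A7 = 1191 decimal.
V_out = 0 + 1191 × 0.000610352 V = 0.726929 V.

0.7269 V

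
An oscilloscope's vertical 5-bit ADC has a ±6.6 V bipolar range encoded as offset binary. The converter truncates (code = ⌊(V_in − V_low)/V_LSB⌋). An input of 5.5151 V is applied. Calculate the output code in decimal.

LSB = 13.2 V / 32 = 412.500 mV.
Input sits at 29.370 steps above V_low.
Floor → code 29.

code 29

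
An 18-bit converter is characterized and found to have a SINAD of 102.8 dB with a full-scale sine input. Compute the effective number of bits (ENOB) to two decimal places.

ENOB = (SINAD − 1.76) / 6.02 = (102.8 − 1.76)/6.02 = 16.784.

16.78 bits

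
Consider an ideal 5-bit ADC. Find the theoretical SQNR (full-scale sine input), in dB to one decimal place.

31.9 dB

SNR ≈ 6.02·N + 1.76 dB = 6.02·5 + 1.76 = 31.86 dB.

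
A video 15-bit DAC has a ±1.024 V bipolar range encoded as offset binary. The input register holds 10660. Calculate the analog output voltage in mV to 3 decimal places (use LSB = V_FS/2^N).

-357.750 mV

LSB = 2.048 V / 2^15 = 62.50 µV.
V_out = (−1.024) + 10660 × 6.25e-05 V = -0.35775 V.
= -357.750 mV.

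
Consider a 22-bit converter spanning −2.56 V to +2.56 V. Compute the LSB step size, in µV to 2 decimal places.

1.22 µV

Full-scale span = 5.12 V.
LSB = 5.12 / 2^22 = 5.12 / 4194304 = 1.2207e-06 V = 1.22 µV.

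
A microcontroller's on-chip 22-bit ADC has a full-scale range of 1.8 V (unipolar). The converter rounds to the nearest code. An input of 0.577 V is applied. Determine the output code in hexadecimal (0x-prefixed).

code 0x1483FB (decimal 1344507)

With 4194304 levels over 1.8 V, one step is 0.43 µV.
(0.577 − 0) / 4.29153e-07 = 1344507.449 LSBs.
Round → code 1344507.
In hexadecimal (0x-prefixed): 0x1483FB.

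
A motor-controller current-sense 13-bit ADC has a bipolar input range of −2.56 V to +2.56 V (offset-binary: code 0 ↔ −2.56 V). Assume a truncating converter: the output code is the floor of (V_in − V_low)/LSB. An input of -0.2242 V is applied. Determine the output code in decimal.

LSB = 5.12 V / 8192 = 0.625 mV.
Input sits at 3737.280 steps above V_low.
So the output code is 3737.

code 3737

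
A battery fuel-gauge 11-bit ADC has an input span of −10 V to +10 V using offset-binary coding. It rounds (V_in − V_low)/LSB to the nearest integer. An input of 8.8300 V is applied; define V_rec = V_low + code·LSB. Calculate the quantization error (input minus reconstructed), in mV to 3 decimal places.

One LSB is 20 V / 2048 = 9.766 mV.
Scaled input = 1928.1920 LSBs, so code = 1928.
V_rec = (−10) + 1928·0.00976562 = 8.828125 V.
Error = 8.8300 − 8.828125 = 0.001875 V = 1.875 mV.

1.875 mV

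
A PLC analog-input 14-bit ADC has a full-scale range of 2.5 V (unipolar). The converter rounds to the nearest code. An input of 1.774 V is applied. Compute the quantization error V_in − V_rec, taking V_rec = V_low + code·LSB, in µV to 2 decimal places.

One LSB is 2.5 V / 16384 = 152.59 µV.
(V_in − V_low)/LSB = (1.774 − 0)/0.000152588 = 11626.0864 → code 11626 (round).
Reconstructed: 1.7739868 V.
V_in − V_rec = 1.31836e-05 V = 13.18 µV.

13.18 µV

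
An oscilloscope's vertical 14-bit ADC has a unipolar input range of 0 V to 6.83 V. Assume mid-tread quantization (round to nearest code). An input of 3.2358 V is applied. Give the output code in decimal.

code 7762

LSB = 6.83 V / 16384 = 416.87 µV.
(V_in − V_low)/LSB = (3.2358 − 0) / 0.00041687 = 7762.130.
Round → code 7762.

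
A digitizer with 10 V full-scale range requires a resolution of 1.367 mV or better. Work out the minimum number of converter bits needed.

13 bits

Number of steps required ≥ 10 V / 1.367 mV = 7315.29.
Need 2^N ≥ 7315.29; 2^12 = 4096, 2^13 = 8192.
Minimum N = 13.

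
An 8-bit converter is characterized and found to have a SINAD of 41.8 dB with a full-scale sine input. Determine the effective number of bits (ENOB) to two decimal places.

ENOB = (SINAD − 1.76) / 6.02 = (41.8 − 1.76)/6.02 = 6.651.

6.65 bits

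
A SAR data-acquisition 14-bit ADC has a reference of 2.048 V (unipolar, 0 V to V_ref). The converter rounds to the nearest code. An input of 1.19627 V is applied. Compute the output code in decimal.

code 9570

Full-scale span = 2.048 V; LSB = 2.048/2^14 = 125.00 µV.
Input sits at 9570.160 steps above V_low.
So the output code is 9570.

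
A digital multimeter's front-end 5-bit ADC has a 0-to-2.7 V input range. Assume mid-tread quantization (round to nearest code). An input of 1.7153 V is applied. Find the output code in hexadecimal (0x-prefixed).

code 0x14 (decimal 20)

LSB = 2.7 V / 32 = 84.375 mV.
Input sits at 20.329 steps above V_low.
round(20.329) = 20.
In hexadecimal (0x-prefixed): 0x14.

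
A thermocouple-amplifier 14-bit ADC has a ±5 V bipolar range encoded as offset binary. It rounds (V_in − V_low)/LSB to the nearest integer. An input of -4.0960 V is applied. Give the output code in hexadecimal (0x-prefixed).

With 16384 levels over 10 V, one step is 0.610 mV.
(-4.0960 − (−5)) / 0.000610352 = 1481.114 LSBs.
Round → code 1481.
In hexadecimal (0x-prefixed): 0x5C9.

code 0x5C9 (decimal 1481)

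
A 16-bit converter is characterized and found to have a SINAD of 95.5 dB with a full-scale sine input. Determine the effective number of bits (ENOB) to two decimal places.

15.57 bits

ENOB = (SINAD − 1.76) / 6.02 = (95.5 − 1.76)/6.02 = 15.571.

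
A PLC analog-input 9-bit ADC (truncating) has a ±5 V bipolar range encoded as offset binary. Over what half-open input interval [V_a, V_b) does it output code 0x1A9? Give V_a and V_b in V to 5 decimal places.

[3.30078 V, 3.32031 V)

LSB = 10/2^9 = 19.531 mV.
Code 0x1A9 = 425 decimal.
V_a = V_low + 425·LSB = 3.30078 V; V_b = V_low + 426·LSB = 3.32031 V.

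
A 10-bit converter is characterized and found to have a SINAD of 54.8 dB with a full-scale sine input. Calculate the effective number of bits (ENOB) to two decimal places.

ENOB = (SINAD − 1.76) / 6.02 = (54.8 − 1.76)/6.02 = 8.811.

8.81 bits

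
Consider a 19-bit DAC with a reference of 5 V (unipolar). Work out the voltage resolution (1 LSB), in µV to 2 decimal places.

Full-scale span = 5 V.
LSB = 5 / 2^19 = 5 / 524288 = 9.53674e-06 V = 9.54 µV.

9.54 µV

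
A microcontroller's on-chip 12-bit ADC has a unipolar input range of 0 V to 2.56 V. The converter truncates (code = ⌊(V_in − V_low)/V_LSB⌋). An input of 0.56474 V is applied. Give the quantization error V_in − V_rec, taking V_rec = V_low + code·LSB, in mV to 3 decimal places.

0.365 mV

LSB = 2.56/2^12 = 0.625 mV.
Scaled input = 903.5840 LSBs, so code = 903.
V_rec = 0 + 903·0.000625 = 0.564375 V.
V_in − V_rec = 0.000365 V = 0.365 mV.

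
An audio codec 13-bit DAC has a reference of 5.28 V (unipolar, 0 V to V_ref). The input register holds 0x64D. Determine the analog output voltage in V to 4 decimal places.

LSB = 5.28 V / 2^13 = 0.645 mV.
Code 0x64D = 1613 decimal.
V_out = 0 + 1613 × 0.000644531 V = 1.03963 V.

1.0396 V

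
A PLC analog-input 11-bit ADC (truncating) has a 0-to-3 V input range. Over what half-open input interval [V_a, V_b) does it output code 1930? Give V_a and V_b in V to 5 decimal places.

[2.82715 V, 2.82861 V)

LSB = 3/2^11 = 1.465 mV.
V_a = V_low + 1930·LSB = 2.82715 V; V_b = V_low + 1931·LSB = 2.82861 V.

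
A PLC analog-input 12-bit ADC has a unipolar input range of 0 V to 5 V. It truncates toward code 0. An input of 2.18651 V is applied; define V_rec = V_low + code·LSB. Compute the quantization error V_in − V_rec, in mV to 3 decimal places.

0.231 mV

Step size: 5 V ÷ 2^12 = 1.221 mV.
(V_in − V_low)/LSB = (2.18651 − 0)/0.0012207 = 1791.1890 → code 1791 (floor).
Code 1791 maps back to 0 + 1791×0.0012207 V = 2.1862793 V.
Error = 2.18651 − 2.1862793 = 0.000230703 V = 0.231 mV.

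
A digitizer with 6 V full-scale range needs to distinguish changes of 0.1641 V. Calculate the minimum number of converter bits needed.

6 bits

Number of steps required ≥ 6 V / 0.1641 V = 36.56.
Need 2^N ≥ 36.56; 2^5 = 32, 2^6 = 64.
Minimum N = 6.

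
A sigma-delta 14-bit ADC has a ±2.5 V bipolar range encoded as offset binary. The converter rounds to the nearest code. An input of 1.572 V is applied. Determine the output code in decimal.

code 13343

With 16384 levels over 5 V, one step is 305.18 µV.
(1.572 − (−2.5)) / 0.000305176 = 13343.130 LSBs.
Round → code 13343.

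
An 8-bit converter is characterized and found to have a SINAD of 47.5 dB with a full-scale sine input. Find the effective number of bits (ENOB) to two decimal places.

ENOB = (SINAD − 1.76) / 6.02 = (47.5 − 1.76)/6.02 = 7.598.

7.60 bits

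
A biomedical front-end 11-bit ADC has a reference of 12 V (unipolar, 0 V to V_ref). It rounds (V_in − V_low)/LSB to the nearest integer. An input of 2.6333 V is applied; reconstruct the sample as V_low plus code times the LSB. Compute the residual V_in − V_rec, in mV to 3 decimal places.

LSB = 12/2^11 = 5.859 mV.
(V_in − V_low)/LSB = (2.6333 − 0)/0.00585938 = 449.4165 → code 449 (round).
V_rec = 0 + 449·0.00585938 = 2.6308594 V.
V_in − V_rec = 0.00244063 V = 2.441 mV.

2.441 mV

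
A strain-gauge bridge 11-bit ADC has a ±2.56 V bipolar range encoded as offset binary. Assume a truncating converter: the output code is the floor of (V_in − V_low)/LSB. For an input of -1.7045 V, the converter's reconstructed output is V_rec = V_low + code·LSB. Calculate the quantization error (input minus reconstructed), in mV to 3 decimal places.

0.500 mV

LSB = 5.12/2^11 = 2.500 mV.
(V_in − V_low)/LSB = (-1.7045 − (−2.56))/0.0025 = 342.2000 → code 342 (floor).
V_rec = (−2.56) + 342·0.0025 = -1.705 V.
V_in − V_rec = 0.0005 V = 0.500 mV.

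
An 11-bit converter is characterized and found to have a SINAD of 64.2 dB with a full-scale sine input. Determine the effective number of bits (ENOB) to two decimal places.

10.37 bits

ENOB = (SINAD − 1.76) / 6.02 = (64.2 − 1.76)/6.02 = 10.372.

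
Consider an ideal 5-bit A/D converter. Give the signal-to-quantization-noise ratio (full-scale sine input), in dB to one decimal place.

31.9 dB

SNR ≈ 6.02·N + 1.76 dB = 6.02·5 + 1.76 = 31.86 dB.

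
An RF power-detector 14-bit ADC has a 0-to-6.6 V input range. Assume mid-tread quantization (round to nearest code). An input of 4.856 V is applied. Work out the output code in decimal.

LSB = 6.6 V / 16384 = 402.83 µV.
Input sits at 12054.652 steps above V_low.
Round → code 12055.

code 12055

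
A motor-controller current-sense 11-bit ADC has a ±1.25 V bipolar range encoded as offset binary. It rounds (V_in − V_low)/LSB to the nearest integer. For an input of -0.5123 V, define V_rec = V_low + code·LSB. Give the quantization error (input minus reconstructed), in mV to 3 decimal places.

LSB = 2.5/2^11 = 1.221 mV.
(-0.5123 − (−1.25))/0.0012207 = 604.3238; round gives code 604.
Code 604 maps back to (−1.25) + 604×0.0012207 V = -0.51269531 V.
V_in − V_rec = 0.000395312 V = 0.395 mV.

0.395 mV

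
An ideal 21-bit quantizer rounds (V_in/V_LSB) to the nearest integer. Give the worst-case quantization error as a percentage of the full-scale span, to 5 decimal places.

Rounding → worst-case error = ½ LSB = V_FS/2^22, so 100/4194304 = 2.38419e-05 % of full scale.

0.00002 %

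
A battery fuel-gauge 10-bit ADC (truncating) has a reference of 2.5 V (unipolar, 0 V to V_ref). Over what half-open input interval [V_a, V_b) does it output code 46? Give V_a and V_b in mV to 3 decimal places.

[112.305 mV, 114.746 mV)

LSB = 2.5/2^10 = 2.441 mV.
V_a = V_low + 46·LSB = 0.112305 V; V_b = V_low + 47·LSB = 0.114746 V.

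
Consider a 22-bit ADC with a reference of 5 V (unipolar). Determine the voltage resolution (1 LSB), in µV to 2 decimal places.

Full-scale span = 5 V.
LSB = 5 / 2^22 = 5 / 4194304 = 1.19209e-06 V = 1.19 µV.

1.19 µV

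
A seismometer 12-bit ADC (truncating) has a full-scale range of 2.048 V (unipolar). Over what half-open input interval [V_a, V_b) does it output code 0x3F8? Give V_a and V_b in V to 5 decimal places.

[0.50800 V, 0.50850 V)

LSB = 2.048/2^12 = 0.500 mV.
Code 0x3F8 = 1016 decimal.
V_a = V_low + 1016·LSB = 0.508 V; V_b = V_low + 1017·LSB = 0.5085 V.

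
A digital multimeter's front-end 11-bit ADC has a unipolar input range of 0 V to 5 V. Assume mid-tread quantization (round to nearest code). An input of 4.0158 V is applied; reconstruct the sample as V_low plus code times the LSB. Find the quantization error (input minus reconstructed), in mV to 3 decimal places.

-0.313 mV

Step size: 5 V ÷ 2^11 = 2.441 mV.
Scaled input = 1644.8717 LSBs, so code = 1645.
Reconstructed: 4.0161133 V.
V_in − V_rec = -0.000313281 V = -0.313 mV.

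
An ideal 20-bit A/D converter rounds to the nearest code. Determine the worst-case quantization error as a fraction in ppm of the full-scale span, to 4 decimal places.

Rounding → worst-case error = ½ LSB = V_FS/2^21, so 1e+06/2097152 = 0.476837 ppm of full scale.

0.4768 ppm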